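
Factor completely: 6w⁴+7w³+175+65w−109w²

(2w−5)(3w−7)(w+1)(w+5)

Trying the rational-root candidates, w = −5 is a root, so (w+5) divides it; the quotient is 6w³−23w²+6w+35.
Continuing, w = 7/3 is a root, so (3w−7) is a factor; dividing leaves 2w²−3w−5.
The remaining quadratic factors as (2w−5)(w+1).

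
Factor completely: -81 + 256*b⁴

(4*b + 3)*(4*b - 3)*(16*b² + 9)

Difference of squares twice: with A = 4*b and B = 3, A⁴ − B⁴ = (A² − B²)(A² + B²), and A² − B² factors again.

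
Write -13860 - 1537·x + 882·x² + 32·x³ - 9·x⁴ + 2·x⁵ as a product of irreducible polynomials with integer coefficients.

Trying the rational-root candidates, x = -4 is a root, so (x + 4) is a factor; dividing leaves 2·x⁴ - 17·x³ + 100·x² + 482·x - 3465.
Next, x = 9/2 is a root, so (2·x - 9) divides it; the quotient is x³ - 4·x² + 32·x + 385.
Next, x = -5 is a root, so (x + 5) is a factor; dividing leaves x² - 9·x + 77.
The quadratic x² - 9·x + 77 has discriminant -227 < 0 and is irreducible over ℤ.

(2·x - 9)·(x + 4)·(x + 5)·(x² - 9·x + 77)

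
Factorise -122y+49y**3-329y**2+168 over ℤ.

Testing divisors of the constant over divisors of the leading coefficient, y = 7 is a root, giving the factor (y-7) and quotient 49y**2+14y-24.
The remaining quadratic factors as (7y-4)(7y+6).

(7y+6)(7y-4)(y-7)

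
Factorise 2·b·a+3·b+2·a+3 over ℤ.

(2·a+3)·(b+1)

Group as (2·b·a+3·b) + (2·a+3) = b·(2·a+3) + (2·a+3).
Both groups share the factor (2·a+3).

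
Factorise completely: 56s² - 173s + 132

Need a pair with product 56·132 = 7392 and sum -173: that's -77 and -96.
Split the middle term: 56s² - 77s - 96s + 132 = 7s(8s - 11) - 12(8s - 11).

(7s - 12)(8s - 11)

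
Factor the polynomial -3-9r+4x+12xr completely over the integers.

Group as (12xr+4x) + (-9r-3) = 4x(3r+1) - 3(3r+1).
Both groups share the factor (3r+1).

(3r+1)(4x-3)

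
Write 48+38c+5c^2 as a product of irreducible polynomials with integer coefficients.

(5c+8)(c+6)

Need a pair with product 5·48 = 240 and sum 38: that's 8 and 30.
Split the middle term: 5c^2+8c + 30c+48 = c(5c+8) + 6(5c+8).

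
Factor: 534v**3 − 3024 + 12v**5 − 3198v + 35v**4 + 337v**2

(3v − 7)(4v + 9)(v + 1)(v**2 + 2v + 48)

Trying the rational-root candidates, v = −9/4 is a root, so (4v + 9) divides it; the quotient is 3v**4 + 2v**3 + 129v**2 − 206v − 336.
Continuing, v = −1 is a root, so (v + 1) is a factor; dividing leaves 3v**3 − v**2 + 130v − 336.
Then v = 7/3 is a root, so (3v − 7) is a factor; dividing leaves v**2 + 2v + 48.
The quadratic v**2 + 2v + 48 has discriminant −188 < 0 and is irreducible over ℤ.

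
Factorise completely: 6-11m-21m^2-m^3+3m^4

Among the possible rational roots, m = 3 is a root, so (m-3) is a factor; dividing leaves 3m^3+8m^2+3m-2.
Then m = -1 is a root, giving the factor (m+1) and quotient 3m^2+5m-2.
The remaining quadratic factors as (3m-1)(m+2).

(3m-1)(m+1)(m+2)(m-3)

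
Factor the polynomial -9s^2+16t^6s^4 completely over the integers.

s^2(4t^3s+3)(4t^3s-3)

Pull out the common factor s^2, leaving 16t^6s^2-9.
Recognize a difference of squares with the parts 4t^3s and 3.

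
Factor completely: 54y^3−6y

6y(3y+1)(3y−1)

Every term has a factor of 6y. Then 9y^2−1 = (3y)² − (1)².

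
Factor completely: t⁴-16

(t+2)*(t-2)*(t²+4)

Substitute u = t² to get a quadratic in u, then factor.
t²+4 is irreducible over ℤ (sum of squares).
t²-4 is a difference of squares.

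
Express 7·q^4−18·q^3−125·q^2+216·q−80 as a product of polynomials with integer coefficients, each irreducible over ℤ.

(7·q−4)·(q+4)·(q−1)·(q−5)

Testing divisors of the constant over divisors of the leading coefficient, q = 5 is a root, so (q−5) divides it; the quotient is 7·q^3+17·q^2−40·q+16.
Continuing, q = −4 is a root, so (q+4) divides it; the quotient is 7·q^2−11·q+4.
The remaining quadratic factors as (q−1)(7·q−4).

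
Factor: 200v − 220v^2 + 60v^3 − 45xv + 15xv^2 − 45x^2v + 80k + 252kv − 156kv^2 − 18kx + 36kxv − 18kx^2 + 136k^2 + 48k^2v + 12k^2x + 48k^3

Group: 2k(24k^2 + 6kx − 36kv + 68k − 9x^2 + 3xv − 9x + 12v^2 − 44v + 40) + 5v(24k^2 + 6kx − 36kv + 68k − 9x^2 + 3xv − 9x + 12v^2 − 44v + 40); both groups contain (24k^2 + 6kx − 36kv + 68k − 9x^2 + 3xv − 9x + 12v^2 − 44v + 40), so (2k + 5v) is a factor with cofactor 24k^2 + 6kx − 36kv + 68k − 9x^2 + 3xv − 9x + 12v^2 − 44v + 40.
The cofactor groups again: 24k^2 + 6kx − 36kv + 68k − 9x^2 + 3xv − 9x + 12v^2 − 44v + 40 = 6k(4k + 3x − 4v + 8) + (−3x − 3v + 5)(4k + 3x − 4v + 8); both groups contain (4k + 3x − 4v + 8), giving (6k − 3x − 3v + 5)(4k + 3x − 4v + 8).

(2k + 5v)(4k + 3x − 4v + 8)(6k − 3x − 3v + 5)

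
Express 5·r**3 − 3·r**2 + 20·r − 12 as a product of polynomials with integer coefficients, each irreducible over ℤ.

(5·r − 3)·(r**2 + 4)

Group as (5·r**3 + 20·r) + (−3·r**2 − 12) = 5·r·(r**2 + 4) − 3·(r**2 + 4).
Both groups share the factor (r**2 + 4).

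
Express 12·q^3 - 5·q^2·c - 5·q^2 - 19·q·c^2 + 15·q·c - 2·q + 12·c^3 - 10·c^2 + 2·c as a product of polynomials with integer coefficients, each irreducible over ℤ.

(4·q - 3·c + 1)·(q - c)·(3·q + 4·c - 2)

Group: 3·q·(4·q^2 - 7·q·c + q + 3·c^2 - c) + (4·c - 2)·(4·q^2 - 7·q·c + q + 3·c^2 - c); both groups contain (4·q^2 - 7·q·c + q + 3·c^2 - c), so (3·q + 4·c - 2) is a factor with cofactor 4·q^2 - 7·q·c + q + 3·c^2 - c.
The cofactor groups again: 4·q^2 - 7·q·c + q + 3·c^2 - c = q·(4·q - 3·c + 1) - c·(4·q - 3·c + 1); both groups contain (4·q - 3·c + 1), giving (q - c)·(4·q - 3·c + 1).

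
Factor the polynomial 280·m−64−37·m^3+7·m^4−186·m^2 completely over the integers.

(7·m−2)·(m+4)·(m−1)·(m−8)

By the rational root theorem, m = −4 is a root, giving the factor (m+4) and quotient 7·m^3−65·m^2+74·m−16.
Next, m = 8 is a root, so (m−8) divides it; the quotient is 7·m^2−9·m+2.
The remaining quadratic factors as (m−1)(7·m−2).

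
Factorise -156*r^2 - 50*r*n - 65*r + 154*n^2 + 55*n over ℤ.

Group: -13*r*(12*r + 14*n + 5) + 11*n*(12*r + 14*n + 5); both groups contain (12*r + 14*n + 5).

-(13*r - 11*n)*(12*r + 14*n + 5)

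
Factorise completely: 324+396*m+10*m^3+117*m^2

Trying the rational-root candidates, m = −9/2 is a root, giving the factor (2*m+9) and quotient 5*m^2+36*m+36.
The remaining quadratic factors as (5*m+6)(m+6).

(2*m+9)*(5*m+6)*(m+6)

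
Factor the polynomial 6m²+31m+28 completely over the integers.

(6m+7)(m+4)

Need a pair with product 6·28 = 168 and sum 31: that's 24 and 7.
Split the middle term: 6m²+24m + 7m+28 = 6m(m+4) + 7(m+4).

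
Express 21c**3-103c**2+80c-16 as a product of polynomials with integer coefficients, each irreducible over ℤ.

(3c-1)(7c-4)(c-4)

Among the possible rational roots, c = 4/7 is a root, so (7c-4) is a factor; dividing leaves 3c**2-13c+4.
The remaining quadratic factors as (c-4)(3c-1).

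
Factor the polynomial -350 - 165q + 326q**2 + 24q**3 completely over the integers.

Testing divisors of the constant over divisors of the leading coefficient, q = -14 is a root, giving the factor (q + 14) and quotient 24q**2 - 10q - 25.
The remaining quadratic factors as (4q - 5)(6q + 5).

(4q - 5)(6q + 5)(q + 14)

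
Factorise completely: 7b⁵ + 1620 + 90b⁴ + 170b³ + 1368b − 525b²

(7b + 6)(b + 6)(b + 9)(b² − 3b + 5)

Among the possible rational roots, b = −6 is a root, so (b + 6) divides it; the quotient is 7b⁴ + 48b³ − 118b² + 183b + 270.
Then b = −6/7 is a root, so (7b + 6) is a factor; dividing leaves b³ + 6b² − 22b + 45.
Continuing, b = −9 is a root, so (b + 9) is a factor; dividing leaves b² − 3b + 5.
The quadratic b² − 3b + 5 has discriminant −11 < 0 and is irreducible over ℤ.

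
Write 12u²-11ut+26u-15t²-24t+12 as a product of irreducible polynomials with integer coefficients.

Group: 4u(3u-5t+2) + (3t+6)(3u-5t+2); both groups contain (3u-5t+2).

(3u-5t+2)(4u+3t+6)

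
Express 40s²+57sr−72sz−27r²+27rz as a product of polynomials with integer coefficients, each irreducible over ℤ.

Group: 5s(8s−3r) + (9r−9z)(8s−3r); both groups contain (8s−3r).

(8s−3r)(5s+9r−9z)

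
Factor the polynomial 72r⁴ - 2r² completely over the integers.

Factor out 2r², leaving 36r² - 1, which is a difference of two squares.

2r²(6r + 1)(6r - 1)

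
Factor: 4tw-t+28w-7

Group as (4tw-t) + (28w-7) = t(4w-1) + 7(4w-1).
Both groups share the factor (4w-1).

(4w-1)(t+7)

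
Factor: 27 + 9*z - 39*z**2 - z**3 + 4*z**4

(4*z + 3)*(z + 3)*(z - 1)*(z - 3)

Among the possible rational roots, z = -3/4 is a root, giving the factor (4*z + 3) and quotient z**3 - z**2 - 9*z + 9.
Next, z = 3 is a root, giving the factor (z - 3) and quotient z**2 + 2*z - 3.
The remaining quadratic factors as (z - 1)(z + 3).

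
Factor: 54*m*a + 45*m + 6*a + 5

(6*a + 5)*(9*m + 1)

Group as (54*m*a + 45*m) + (6*a + 5) = 9*m*(6*a + 5) + (6*a + 5).
Both groups share the factor (6*a + 5).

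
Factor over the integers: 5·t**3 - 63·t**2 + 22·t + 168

By the rational root theorem, t = 12 is a root, so (t - 12) divides it; the quotient is 5·t**2 - 3·t - 14.
The remaining quadratic factors as (5·t + 7)(t - 2).

(5·t + 7)·(t - 12)·(t - 2)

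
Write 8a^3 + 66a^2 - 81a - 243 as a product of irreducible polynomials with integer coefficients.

(2a + 3)(4a - 9)(a + 9)

Among the possible rational roots, a = 9/4 is a root, giving the factor (4a - 9) and quotient 2a^2 + 21a + 27.
The remaining quadratic factors as (2a + 3)(a + 9).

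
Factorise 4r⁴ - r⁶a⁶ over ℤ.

-r⁴(ra³ + 2)(ra³ - 2)

Pull out the common factor r⁴, leaving -r²a⁶ + 4.
Recognize a difference of squares with the parts 2 and ra³.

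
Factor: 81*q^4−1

(3*q+1)*(3*q−1)*(9*q^2+1)

(3*q)⁴ − (1)⁴ = ((3*q)² − (1)²)((3*q)² + (1)²); the first factor splits again, the second (9*q^2+1) is irreducible.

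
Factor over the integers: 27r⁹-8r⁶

r⁶(3r-2)(9r²+6r+4)

Factor out r⁶ first: what remains is 27r³-8.
Recognize a difference of cubes with the parts 3r and 2.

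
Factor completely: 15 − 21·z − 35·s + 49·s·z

Group as (49·s·z − 35·s) + (−21·z + 15) = 7·s·(7·z − 5) − 3·(7·z − 5).
Both groups share the factor (7·z − 5).

(7·s − 3)·(7·z − 5)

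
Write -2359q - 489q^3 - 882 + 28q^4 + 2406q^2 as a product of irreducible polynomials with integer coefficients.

(4q - 7)(7q + 2)(q - 7)(q - 9)

By the rational root theorem, q = -2/7 is a root, so (7q + 2) is a factor; dividing leaves 4q^3 - 71q^2 + 364q - 441.
Then q = 7 is a root, giving the factor (q - 7) and quotient 4q^2 - 43q + 63.
The remaining quadratic factors as (4q - 7)(q - 9).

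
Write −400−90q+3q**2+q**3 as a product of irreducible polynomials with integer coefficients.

Trying the rational-root candidates, q = 10 is a root, giving the factor (q−10) and quotient q**2+13q+40.
The remaining quadratic factors as (q+5)(q+8).

(q+5)(q+8)(q−10)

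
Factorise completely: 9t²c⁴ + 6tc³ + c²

c²(3tc + 1)²

Every term has a factor of c²; factoring it out leaves 9t²c² + 6tc + 1.
Recognize a perfect-square trinomial with the parts 1 and 3tc.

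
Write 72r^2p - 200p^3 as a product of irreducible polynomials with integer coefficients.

Pull out the common factor 8p; 9r^2 - 25p^2 is a difference of squares.

8p(3r - 5p)(3r + 5p)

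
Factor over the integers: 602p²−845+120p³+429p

(4p+13)(5p+13)(6p−5)

Trying the rational-root candidates, p = 5/6 is a root, so (6p−5) is a factor; dividing leaves 20p²+117p+169.
The remaining quadratic factors as (5p+13)(4p+13).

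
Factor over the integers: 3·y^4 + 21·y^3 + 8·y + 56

(y + 7)·(3·y^3 + 8)

Group as (3·y^4 + 8·y) + (21·y^3 + 56) = y·(3·y^3 + 8) + 7·(3·y^3 + 8).
Both groups share the factor (3·y^3 + 8).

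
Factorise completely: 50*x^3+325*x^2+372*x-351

(2*x+9)*(5*x+13)*(5*x-3)

Among the possible rational roots, x = -9/2 is a root, so (2*x+9) is a factor; dividing leaves 25*x^2+50*x-39.
The remaining quadratic factors as (5*x+13)(5*x-3).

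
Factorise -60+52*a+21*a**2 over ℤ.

Need a pair with product 21·(-60) = -1260 and sum 52: that's 70 and -18.
Split the middle term: 21*a**2+70*a - 18*a-60 = 7*a*(3*a+10) - 6*(3*a+10).

(3*a+10)*(7*a-6)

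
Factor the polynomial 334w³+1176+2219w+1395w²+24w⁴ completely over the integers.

Among the possible rational roots, w = −7/4 is a root, so (4w+7) divides it; the quotient is 6w³+73w²+221w+168.
Continuing, w = −8 is a root, so (w+8) divides it; the quotient is 6w²+25w+21.
The remaining quadratic factors as (w+3)(6w+7).

(4w+7)(6w+7)(w+3)(w+8)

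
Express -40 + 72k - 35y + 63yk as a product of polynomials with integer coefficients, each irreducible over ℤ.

Group as (63yk - 35y) + (72k - 40) = 7y(9k - 5) + 8(9k - 5).
Both groups share the factor (9k - 5).

(7y + 8)(9k - 5)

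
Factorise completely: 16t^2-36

4(2t+3)(2t-3)

Factor out 4, leaving 4t^2-9, which is a difference of two squares.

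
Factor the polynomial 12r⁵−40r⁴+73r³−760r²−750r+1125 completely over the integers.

(2r+3)(6r−5)(r−5)(r²+r+15)

By the rational root theorem, r = 5 is a root, giving the factor (r−5) and quotient 12r⁴+20r³+173r²+105r−225.
Next, r = −3/2 is a root, giving the factor (2r+3) and quotient 6r³+r²+85r−75.
Continuing, r = 5/6 is a root, so (6r−5) divides it; the quotient is r²+r+15.
The quadratic r²+r+15 has discriminant −59 < 0 and is irreducible over ℤ.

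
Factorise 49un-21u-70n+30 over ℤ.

(7n-3)(7u-10)

Group as (49un-21u) + (-70n+30) = 7u(7n-3) - 10(7n-3).
Both groups share the factor (7n-3).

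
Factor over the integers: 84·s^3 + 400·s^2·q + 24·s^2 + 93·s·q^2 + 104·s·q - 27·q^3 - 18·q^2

Group: 7·s·(12·s^2 + 52·s·q - 9·q^2) + (3·q + 2)·(12·s^2 + 52·s·q - 9·q^2); both groups contain (12·s^2 + 52·s·q - 9·q^2), so (7·s + 3·q + 2) is a factor with cofactor 12·s^2 + 52·s·q - 9·q^2.
The cofactor groups again: 12·s^2 + 52·s·q - 9·q^2 = 6·s·(2·s + 9·q) - q·(2·s + 9·q); both groups contain (2·s + 9·q), giving (6·s - q)·(2·s + 9·q).

(6·s - q)·(7·s + 3·q + 2)·(2·s + 9·q)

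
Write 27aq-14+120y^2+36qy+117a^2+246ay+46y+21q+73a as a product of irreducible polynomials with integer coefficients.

(13a+3q+10y-2)(9a+12y+7)

Group: 13a(9a+12y+7) + (3q+10y-2)(9a+12y+7); both groups contain (9a+12y+7).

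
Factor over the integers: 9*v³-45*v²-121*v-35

Testing divisors of the constant over divisors of the leading coefficient, v = -1/3 is a root, so (3*v+1) divides it; the quotient is 3*v²-16*v-35.
The remaining quadratic factors as (v-7)(3*v+5).

(3*v+1)*(3*v+5)*(v-7)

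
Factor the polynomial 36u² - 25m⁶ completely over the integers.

Recognize a difference of squares with the parts 6u and 5m³.

(6u - 5m³)(6u + 5m³)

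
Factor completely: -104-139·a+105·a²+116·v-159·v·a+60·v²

(12·v-15·a-8)·(5·v-7·a+13)

Group: 12·v·(5·v-7·a+13) + (-15·a-8)·(5·v-7·a+13); both groups contain (5·v-7·a+13).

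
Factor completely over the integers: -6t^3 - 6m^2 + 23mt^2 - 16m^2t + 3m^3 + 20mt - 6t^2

Group: 3m(m^2 - 5mt - 2m + 6t^2 + 6t) - t(m^2 - 5mt - 2m + 6t^2 + 6t); both groups contain (m^2 - 5mt - 2m + 6t^2 + 6t), so (3m - t) is a factor with cofactor m^2 - 5mt - 2m + 6t^2 + 6t.
The cofactor groups again: m^2 - 5mt - 2m + 6t^2 + 6t = m(m - 2t - 2) - 3t(m - 2t - 2); both groups contain (m - 2t - 2), giving (m - 3t)(m - 2t - 2).

(3m - t)(m - 2t - 2)(m - 3t)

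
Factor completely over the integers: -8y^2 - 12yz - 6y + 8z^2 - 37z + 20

Group: -4y(2y - z + 4) + (-8z + 5)(2y - z + 4); both groups contain (2y - z + 4).

-(2y - z + 4)(4y + 8z - 5)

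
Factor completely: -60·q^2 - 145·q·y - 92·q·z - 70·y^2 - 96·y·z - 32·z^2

-(15·q + 10·y + 8·z)·(4·q + 7·y + 4·z)

Group: -4·q·(15·q + 10·y + 8·z) + (-7·y - 4·z)·(15·q + 10·y + 8·z); both groups contain (15·q + 10·y + 8·z).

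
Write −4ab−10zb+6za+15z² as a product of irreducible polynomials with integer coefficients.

(3z−2b)(5z+2a)

Group: 5z(3z−2b) + 2a(3z−2b); both groups contain (3z−2b).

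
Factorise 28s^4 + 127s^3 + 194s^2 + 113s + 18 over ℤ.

(4s + 1)(7s + 9)(s + 1)(s + 2)

By the rational root theorem, s = -2 is a root, so (s + 2) is a factor; dividing leaves 28s^3 + 71s^2 + 52s + 9.
Then s = -1/4 is a root, so (4s + 1) divides it; the quotient is 7s^2 + 16s + 9.
The remaining quadratic factors as (7s + 9)(s + 1).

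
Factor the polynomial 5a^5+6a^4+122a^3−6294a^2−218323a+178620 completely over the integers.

Trying the rational-root candidates, a = 15 is a root, so (a−15) divides it; the quotient is 5a^4+81a^3+1337a^2+13761a−11908.
Next, a = −13 is a root, so (a+13) divides it; the quotient is 5a^3+16a^2+1129a−916.
Continuing, a = 4/5 is a root, so (5a−4) is a factor; dividing leaves a^2+4a+229.
The quadratic a^2+4a+229 has discriminant −900 < 0 and is irreducible over ℤ.

(5a−4)(a+13)(a−15)(a^2+4a+229)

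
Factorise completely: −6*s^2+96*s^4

Every term has a factor of 6*s^2. Then 16*s^2−1 = (4*s)² − (1)².

6*s^2*(4*s+1)*(4*s−1)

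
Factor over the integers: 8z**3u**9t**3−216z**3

8z**3(u**3t−3)(u**6t**2+3u**3t+9)

Pull out the common factor 8z**3, leaving u**9t**3−27.
Recognize a difference of cubes with the parts u**3t and 3.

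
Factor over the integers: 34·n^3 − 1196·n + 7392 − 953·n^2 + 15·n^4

Among the possible rational roots, n = −11/3 is a root, so (3·n + 11) is a factor; dividing leaves 5·n^3 − 7·n^2 − 292·n + 672.
Continuing, n = 12/5 is a root, so (5·n − 12) divides it; the quotient is n^2 + n − 56.
The remaining quadratic factors as (n − 7)(n + 8).

(3·n + 11)·(5·n − 12)·(n + 8)·(n − 7)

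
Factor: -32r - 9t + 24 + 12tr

Group as (12tr - 9t) + (-32r + 24) = 3t(4r - 3) - 8(4r - 3).
Both groups share the factor (4r - 3).

(3t - 8)(4r - 3)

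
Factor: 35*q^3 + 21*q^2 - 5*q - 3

(5*q + 3)*(7*q^2 - 1)

Group as (35*q^3 - 5*q) + (21*q^2 - 3) = 5*q*(7*q^2 - 1) + 3*(7*q^2 - 1).
Both groups share the factor (7*q^2 - 1).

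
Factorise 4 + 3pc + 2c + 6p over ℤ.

Group as (3pc + 6p) + (2c + 4) = 3p(c + 2) + 2(c + 2).
Both groups share the factor (c + 2).

(3p + 2)(c + 2)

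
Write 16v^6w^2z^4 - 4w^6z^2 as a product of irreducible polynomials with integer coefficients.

4w^2z^2(2v^3z + w^2)(2v^3z - w^2)

Every term has a factor of 4w^2z^2; factoring it out leaves 4v^6z^2 - w^4.
Recognize a difference of squares with the parts 2v^3z and w^2.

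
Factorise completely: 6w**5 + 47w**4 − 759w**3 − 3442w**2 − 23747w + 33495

Trying the rational-root candidates, w = 7/6 is a root, so (6w − 7) is a factor; dividing leaves w**4 + 9w**3 − 116w**2 − 709w − 4785.
Then w = −15 is a root, giving the factor (w + 15) and quotient w**3 − 6w**2 − 26w − 319.
Next, w = 11 is a root, so (w − 11) divides it; the quotient is w**2 + 5w + 29.
The quadratic w**2 + 5w + 29 has discriminant −91 < 0 and is irreducible over ℤ.

(6w − 7)(w + 15)(w − 11)(w**2 + 5w + 29)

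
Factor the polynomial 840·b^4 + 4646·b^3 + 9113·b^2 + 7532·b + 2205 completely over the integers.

Trying the rational-root candidates, b = -5/7 is a root, so (7·b + 5) divides it; the quotient is 120·b^3 + 578·b^2 + 889·b + 441.
Then b = -7/6 is a root, so (6·b + 7) divides it; the quotient is 20·b^2 + 73·b + 63.
The remaining quadratic factors as (5·b + 7)(4·b + 9).

(4·b + 9)·(5·b + 7)·(6·b + 7)·(7·b + 5)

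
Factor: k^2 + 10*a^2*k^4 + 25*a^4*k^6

k^2*(5*a^2*k^2 + 1)^2

Pull out the common factor k^2, leaving 25*a^4*k^4 + 10*a^2*k^2 + 1.
Recognize a perfect-square trinomial with the parts 1 and 5*a^2*k^2.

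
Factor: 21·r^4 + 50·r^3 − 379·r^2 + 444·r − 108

Trying the rational-root candidates, r = 2 is a root, so (r − 2) is a factor; dividing leaves 21·r^3 + 92·r^2 − 195·r + 54.
Next, r = 9/7 is a root, giving the factor (7·r − 9) and quotient 3·r^2 + 17·r − 6.
The remaining quadratic factors as (r + 6)(3·r − 1).

(3·r − 1)·(7·r − 9)·(r + 6)·(r − 2)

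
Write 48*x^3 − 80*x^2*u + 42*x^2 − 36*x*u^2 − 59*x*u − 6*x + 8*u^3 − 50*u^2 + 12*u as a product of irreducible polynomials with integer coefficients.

(x − 2*u)*(6*x − u + 6)*(8*x + 4*u − 1)

Group: 6*x*(8*x^2 − 12*x*u − x − 8*u^2 + 2*u) + (−u + 6)*(8*x^2 − 12*x*u − x − 8*u^2 + 2*u); both groups contain (8*x^2 − 12*x*u − x − 8*u^2 + 2*u), so (6*x − u + 6) is a factor with cofactor 8*x^2 − 12*x*u − x − 8*u^2 + 2*u.
The cofactor groups again: 8*x^2 − 12*x*u − x − 8*u^2 + 2*u = x*(8*x + 4*u − 1) − 2*u*(8*x + 4*u − 1); both groups contain (8*x + 4*u − 1), giving (x − 2*u)*(8*x + 4*u − 1).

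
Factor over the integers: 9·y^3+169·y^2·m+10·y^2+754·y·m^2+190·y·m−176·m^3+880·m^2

(9·y−2·m+10)·(y+11·m)·(y+8·m)

Group: y·(9·y^2+70·y·m+10·y−16·m^2+80·m) + 11·m·(9·y^2+70·y·m+10·y−16·m^2+80·m); both groups contain (9·y^2+70·y·m+10·y−16·m^2+80·m), so (y+11·m) is a factor with cofactor 9·y^2+70·y·m+10·y−16·m^2+80·m.
The cofactor groups again: 9·y^2+70·y·m+10·y−16·m^2+80·m = 9·y·(y+8·m) + (−2·m+10)·(y+8·m); both groups contain (y+8·m), giving (9·y−2·m+10)·(y+8·m).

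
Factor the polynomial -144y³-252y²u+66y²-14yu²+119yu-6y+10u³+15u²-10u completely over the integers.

Group: 8y(-18y²-27yu+6y+5u²+10u) + (2u-1)(-18y²-27yu+6y+5u²+10u); both groups contain (-18y²-27yu+6y+5u²+10u), so (8y+2u-1) is a factor with cofactor -18y²-27yu+6y+5u²+10u.
The cofactor groups again: -18y²-27yu+6y+5u²+10u = -6y(3y+5u) + (u+2)(3y+5u); both groups contain (3y+5u), giving -(6y-u-2)(3y+5u).

-(6y-u-2)(8y+2u-1)(3y+5u)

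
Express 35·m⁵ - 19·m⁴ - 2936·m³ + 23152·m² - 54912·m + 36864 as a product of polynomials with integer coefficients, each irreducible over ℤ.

By the rational root theorem, m = -12 is a root, so (m + 12) is a factor; dividing leaves 35·m⁴ - 439·m³ + 2332·m² - 4832·m + 3072.
Next, m = 8/7 is a root, giving the factor (7·m - 8) and quotient 5·m³ - 57·m² + 268·m - 384.
Continuing, m = 12/5 is a root, giving the factor (5·m - 12) and quotient m² - 9·m + 32.
The quadratic m² - 9·m + 32 has discriminant -47 < 0 and is irreducible over ℤ.

(5·m - 12)·(7·m - 8)·(m + 12)·(m² - 9·m + 32)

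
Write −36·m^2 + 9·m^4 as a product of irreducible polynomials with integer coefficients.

Factor out 9·m^2 first: what remains is m^2 − 4.
Recognize a difference of squares with the parts m and 2.

9·m^2·(m + 2)·(m − 2)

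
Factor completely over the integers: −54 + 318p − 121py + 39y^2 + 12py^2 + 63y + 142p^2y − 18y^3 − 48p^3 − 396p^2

−(6p − 2y − 3)(8p + 3y − 2)(p − 3y + 9)

Group: 8p(−6p^2 + 20py − 51p − 6y^2 + 9y + 27) + (3y − 2)(−6p^2 + 20py − 51p − 6y^2 + 9y + 27); both groups contain (−6p^2 + 20py − 51p − 6y^2 + 9y + 27), so (8p + 3y − 2) is a factor with cofactor −6p^2 + 20py − 51p − 6y^2 + 9y + 27.
The cofactor groups again: −6p^2 + 20py − 51p − 6y^2 + 9y + 27 = −p(6p − 2y − 3) + (3y − 9)(6p − 2y − 3); both groups contain (6p − 2y − 3), giving −(p − 3y + 9)(6p − 2y − 3).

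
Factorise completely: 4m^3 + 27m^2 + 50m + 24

Among the possible rational roots, m = -3/4 is a root, so (4m + 3) is a factor; dividing leaves m^2 + 6m + 8.
The remaining quadratic factors as (m + 4)(m + 2).

(4m + 3)(m + 2)(m + 4)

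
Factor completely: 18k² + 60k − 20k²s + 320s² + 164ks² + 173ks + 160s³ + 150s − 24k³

Group: 3k(−8k² − 28ks − 10k − 20s² − 25s) + (−8s − 6)(−8k² − 28ks − 10k − 20s² − 25s); both groups contain (−8k² − 28ks − 10k − 20s² − 25s), so (3k − 8s − 6) is a factor with cofactor −8k² − 28ks − 10k − 20s² − 25s.
The cofactor groups again: −8k² − 28ks − 10k − 20s² − 25s = −4k(2k + 5s) + (−4s − 5)(2k + 5s); both groups contain (2k + 5s), giving −(4k + 4s + 5)(2k + 5s).

−(2k + 5s)(3k − 8s − 6)(4k + 4s + 5)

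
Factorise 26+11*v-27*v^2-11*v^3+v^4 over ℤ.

Testing divisors of the constant over divisors of the leading coefficient, v = 1 is a root, giving the factor (v-1) and quotient v^3-10*v^2-37*v-26.
Continuing, v = -2 is a root, giving the factor (v+2) and quotient v^2-12*v-13.
The remaining quadratic factors as (v+1)(v-13).

(v+1)*(v+2)*(v-1)*(v-13)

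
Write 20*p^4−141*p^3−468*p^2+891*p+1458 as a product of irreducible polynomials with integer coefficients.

(4*p−9)*(5*p+6)*(p+3)*(p−9)

Testing divisors of the constant over divisors of the leading coefficient, p = −6/5 is a root, so (5*p+6) divides it; the quotient is 4*p^3−33*p^2−54*p+243.
Next, p = 9/4 is a root, so (4*p−9) is a factor; dividing leaves p^2−6*p−27.
The remaining quadratic factors as (p−9)(p+3).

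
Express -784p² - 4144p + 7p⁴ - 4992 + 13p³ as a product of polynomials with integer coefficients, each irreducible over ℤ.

Among the possible rational roots, p = -4 is a root, giving the factor (p + 4) and quotient 7p³ - 15p² - 724p - 1248.
Continuing, p = 12 is a root, so (p - 12) is a factor; dividing leaves 7p² + 69p + 104.
The remaining quadratic factors as (7p + 13)(p + 8).

(7p + 13)(p + 4)(p + 8)(p - 12)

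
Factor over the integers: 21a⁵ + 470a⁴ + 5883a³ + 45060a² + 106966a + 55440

Testing divisors of the constant over divisors of the leading coefficient, a = -11 is a root, so (a + 11) divides it; the quotient is 21a⁴ + 239a³ + 3254a² + 9266a + 5040.
Continuing, a = -8/3 is a root, so (3a + 8) divides it; the quotient is 7a³ + 61a² + 922a + 630.
Then a = -5/7 is a root, giving the factor (7a + 5) and quotient a² + 8a + 126.
The quadratic a² + 8a + 126 has discriminant -440 < 0 and is irreducible over ℤ.

(3a + 8)(7a + 5)(a + 11)(a² + 8a + 126)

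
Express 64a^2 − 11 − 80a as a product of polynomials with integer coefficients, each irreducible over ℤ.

(8a + 1)(8a − 11)

Need a pair with product 64·(−11) = −704 and sum −80: that's 8 and −88.
Split the middle term: 64a^2 + 8a − 88a − 11 = 8a(8a + 1) − 11(8a + 1).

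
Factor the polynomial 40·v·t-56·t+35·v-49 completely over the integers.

(5·v-7)·(8·t+7)

Group as (40·v·t+35·v) + (-56·t-49) = 5·v·(8·t+7) - 7·(8·t+7).
Both groups share the factor (8·t+7).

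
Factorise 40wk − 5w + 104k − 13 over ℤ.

(5w + 13)(8k − 1)

Group as (40wk − 5w) + (104k − 13) = 5w(8k − 1) + 13(8k − 1).
Both groups share the factor (8k − 1).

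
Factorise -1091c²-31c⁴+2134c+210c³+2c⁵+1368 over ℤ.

(2c+1)(c-4)(c-9)(c²-3c+38)

By the rational root theorem, c = 4 is a root, so (c-4) is a factor; dividing leaves 2c⁴-23c³+118c²-619c-342.
Then c = 9 is a root, so (c-9) is a factor; dividing leaves 2c³-5c²+73c+38.
Continuing, c = -1/2 is a root, so (2c+1) divides it; the quotient is c²-3c+38.
The quadratic c²-3c+38 has discriminant -143 < 0 and is irreducible over ℤ.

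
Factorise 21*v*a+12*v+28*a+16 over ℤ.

(3*v+4)*(7*a+4)

Group as (21*v*a+12*v) + (28*a+16) = 3*v*(7*a+4) + 4*(7*a+4).
Both groups share the factor (7*a+4).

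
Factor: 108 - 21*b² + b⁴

Substitute u = b² to get a quadratic in u, then factor.
b² - 9 is a difference of squares.
b² - 12 is irreducible over ℤ (12 is not a perfect square).

(b + 3)*(b - 3)*(b² - 12)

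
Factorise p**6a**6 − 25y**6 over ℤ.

Recognize a difference of squares with the parts p**3a**3 and 5y**3.

(p**3a**3 + 5y**3)(p**3a**3 − 5y**3)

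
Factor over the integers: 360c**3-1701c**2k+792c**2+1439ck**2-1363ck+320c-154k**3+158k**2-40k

(15c-14k+8)(3c-11k+5)(8c-k)

Group: 15c(24c**2-91ck+40c+11k**2-5k) + (-14k+8)(24c**2-91ck+40c+11k**2-5k); both groups contain (24c**2-91ck+40c+11k**2-5k), so (15c-14k+8) is a factor with cofactor 24c**2-91ck+40c+11k**2-5k.
The cofactor groups again: 24c**2-91ck+40c+11k**2-5k = 8c(3c-11k+5) - k(3c-11k+5); both groups contain (3c-11k+5), giving (8c-k)(3c-11k+5).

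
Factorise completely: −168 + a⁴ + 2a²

(a² + 14)(a² − 12)

Substitute u = a² to get a quadratic in u, then factor.
a² − 12 is irreducible over ℤ (12 is not a perfect square).
a² + 14 is irreducible over ℤ (always positive, so no real roots).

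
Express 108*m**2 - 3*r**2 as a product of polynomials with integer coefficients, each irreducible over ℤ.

3*(6*m + r)*(6*m - r)

Factor out 3, leaving 36*m**2 - r**2, which is a difference of two squares.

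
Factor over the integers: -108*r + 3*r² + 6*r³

Pull out the common factor 3*r, then factor the remaining trinomial.

3*r*(2*r + 9)*(r - 4)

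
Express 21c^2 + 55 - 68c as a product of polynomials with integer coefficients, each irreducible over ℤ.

Need a pair with product 21·55 = 1155 and sum -68: that's -35 and -33.
Split the middle term: 21c^2 - 35c - 33c + 55 = 7c(3c - 5) - 11(3c - 5).

(3c - 5)(7c - 11)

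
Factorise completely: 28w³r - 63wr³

7rw(2w - 3r)(2w + 3r)

Pull out the common factor 7wr; 4w² - 9r² is a difference of squares.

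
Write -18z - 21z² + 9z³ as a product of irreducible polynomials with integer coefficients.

3z(3z + 2)(z - 3)

Pull out the common factor 3z, then factor the remaining trinomial.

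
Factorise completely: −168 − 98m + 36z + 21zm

Group as (21zm + 36z) + (−98m − 168) = 3z(7m + 12) − 14(7m + 12).
Both groups share the factor (7m + 12).

(3z − 14)(7m + 12)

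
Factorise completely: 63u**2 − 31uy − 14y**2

Group: 7u(9u − 7y) + 2y(9u − 7y); both groups contain (9u − 7y).

(7u + 2y)(9u − 7y)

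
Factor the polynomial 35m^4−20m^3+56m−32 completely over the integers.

Group as (35m^4+56m) + (−20m^3−32) = 7m(5m^3+8) − 4(5m^3+8).
Both groups share the factor (5m^3+8).

(7m−4)(5m^3+8)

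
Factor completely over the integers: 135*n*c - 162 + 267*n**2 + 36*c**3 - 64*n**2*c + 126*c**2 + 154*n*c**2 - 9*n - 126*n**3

-(2*n - 2*c - 3)*(9*n + 2*c + 6)*(7*n + 9*c - 9)

Group: 2*n*(-63*n**2 - 95*n*c + 39*n - 18*c**2 - 36*c + 54) + (-2*c - 3)*(-63*n**2 - 95*n*c + 39*n - 18*c**2 - 36*c + 54); both groups contain (-63*n**2 - 95*n*c + 39*n - 18*c**2 - 36*c + 54), so (2*n - 2*c - 3) is a factor with cofactor -63*n**2 - 95*n*c + 39*n - 18*c**2 - 36*c + 54.
The cofactor groups again: -63*n**2 - 95*n*c + 39*n - 18*c**2 - 36*c + 54 = -9*n*(7*n + 9*c - 9) + (-2*c - 6)*(7*n + 9*c - 9); both groups contain (7*n + 9*c - 9), giving -(9*n + 2*c + 6)*(7*n + 9*c - 9).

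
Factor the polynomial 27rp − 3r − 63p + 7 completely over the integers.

Group as (27rp − 3r) + (−63p + 7) = 3r(9p − 1) − 7(9p − 1).
Both groups share the factor (9p − 1).

(3r − 7)(9p − 1)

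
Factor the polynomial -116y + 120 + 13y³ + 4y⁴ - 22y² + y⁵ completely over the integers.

(y + 3)(y - 1)(y - 2)(y² + 4y + 20)

Testing divisors of the constant over divisors of the leading coefficient, y = 1 is a root, so (y - 1) divides it; the quotient is y⁴ + 5y³ + 18y² - 4y - 120.
Then y = 2 is a root, so (y - 2) divides it; the quotient is y³ + 7y² + 32y + 60.
Continuing, y = -3 is a root, so (y + 3) is a factor; dividing leaves y² + 4y + 20.
The quadratic y² + 4y + 20 has discriminant -64 < 0 and is irreducible over ℤ.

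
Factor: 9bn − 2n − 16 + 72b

(9b − 2)(n + 8)

Group as (9bn + 72b) + (−2n − 16) = 9b(n + 8) − 2(n + 8).
Both groups share the factor (n + 8).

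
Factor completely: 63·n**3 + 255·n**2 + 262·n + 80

(3·n + 2)·(3·n + 8)·(7·n + 5)

Among the possible rational roots, n = -8/3 is a root, so (3·n + 8) is a factor; dividing leaves 21·n**2 + 29·n + 10.
The remaining quadratic factors as (3·n + 2)(7·n + 5).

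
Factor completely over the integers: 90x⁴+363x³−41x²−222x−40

By the rational root theorem, x = 5/6 is a root, so (6x−5) divides it; the quotient is 15x³+73x²+54x+8.
Continuing, x = −1/5 is a root, giving the factor (5x+1) and quotient 3x²+14x+8.
The remaining quadratic factors as (3x+2)(x+4).

(3x+2)(5x+1)(6x−5)(x+4)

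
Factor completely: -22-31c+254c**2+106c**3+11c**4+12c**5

(3c-1)(4c+1)(c+2)(c**2-c+11)

Trying the rational-root candidates, c = 1/3 is a root, so (3c-1) is a factor; dividing leaves 4c**4+5c**3+37c**2+97c+22.
Continuing, c = -1/4 is a root, giving the factor (4c+1) and quotient c**3+c**2+9c+22.
Next, c = -2 is a root, giving the factor (c+2) and quotient c**2-c+11.
The quadratic c**2-c+11 has discriminant -43 < 0 and is irreducible over ℤ.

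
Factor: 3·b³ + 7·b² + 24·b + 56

Group as (3·b³ + 24·b) + (7·b² + 56) = 3·b·(b² + 8) + 7·(b² + 8).
Both groups share the factor (b² + 8).

(3·b + 7)·(b² + 8)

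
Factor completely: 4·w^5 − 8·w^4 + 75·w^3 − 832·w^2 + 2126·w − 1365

Among the possible rational roots, w = 5/2 is a root, so (2·w − 5) is a factor; dividing leaves 2·w^4 + w^3 + 40·w^2 − 316·w + 273.
Then w = 1 is a root, so (w − 1) is a factor; dividing leaves 2·w^3 + 3·w^2 + 43·w − 273.
Continuing, w = 7/2 is a root, so (2·w − 7) is a factor; dividing leaves w^2 + 5·w + 39.
The quadratic w^2 + 5·w + 39 has discriminant −131 < 0 and is irreducible over ℤ.

(2·w − 5)·(2·w − 7)·(w − 1)·(w^2 + 5·w + 39)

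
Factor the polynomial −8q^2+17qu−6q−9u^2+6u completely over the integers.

Group: −8q(q−u) + (9u−6)(q−u); both groups contain (q−u).

−(8q−9u+6)(q−u)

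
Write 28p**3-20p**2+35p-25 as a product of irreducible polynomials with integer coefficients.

(7p-5)(4p**2+5)

Group as (28p**3+35p) + (-20p**2-25) = 7p(4p**2+5) - 5(4p**2+5).
Both groups share the factor (4p**2+5).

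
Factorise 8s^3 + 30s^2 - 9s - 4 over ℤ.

Among the possible rational roots, s = -1/4 is a root, so (4s + 1) is a factor; dividing leaves 2s^2 + 7s - 4.
The remaining quadratic factors as (s + 4)(2s - 1).

(2s - 1)(4s + 1)(s + 4)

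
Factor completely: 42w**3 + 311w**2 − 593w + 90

(6w − 1)(7w − 10)(w + 9)

Trying the rational-root candidates, w = 1/6 is a root, giving the factor (6w − 1) and quotient 7w**2 + 53w − 90.
The remaining quadratic factors as (w + 9)(7w − 10).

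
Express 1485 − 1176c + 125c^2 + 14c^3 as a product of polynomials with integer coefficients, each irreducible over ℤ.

(2c − 9)(7c − 11)(c + 15)

By the rational root theorem, c = −15 is a root, giving the factor (c + 15) and quotient 14c^2 − 85c + 99.
The remaining quadratic factors as (2c − 9)(7c − 11).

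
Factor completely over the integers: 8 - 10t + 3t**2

Need a pair with product 3·8 = 24 and sum -10: that's -6 and -4.
Split the middle term: 3t**2 - 6t - 4t + 8 = 3t(t - 2) - 4(t - 2).

(3t - 4)(t - 2)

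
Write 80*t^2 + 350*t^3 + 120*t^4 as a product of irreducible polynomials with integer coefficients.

10*t^2*(3*t + 8)*(4*t + 1)

Pull out the common factor 10*t^2, then factor the remaining trinomial.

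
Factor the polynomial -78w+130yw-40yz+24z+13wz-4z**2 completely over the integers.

Group: 13w(10y+z-6) - 4z(10y+z-6); both groups contain (10y+z-6).

(10y+z-6)(13w-4z)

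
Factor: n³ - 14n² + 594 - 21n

Among the possible rational roots, n = 9 is a root, so (n - 9) divides it; the quotient is n² - 5n - 66.
The remaining quadratic factors as (n + 6)(n - 11).

(n + 6)(n - 11)(n - 9)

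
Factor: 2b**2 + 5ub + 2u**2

Group: 2u(u + 2b) + b(u + 2b); both groups contain (u + 2b).

(u + 2b)(2u + b)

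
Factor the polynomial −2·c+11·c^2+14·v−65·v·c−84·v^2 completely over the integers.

−(7·v−c)·(12·v+11·c−2)

Group: −7·v·(12·v+11·c−2) + c·(12·v+11·c−2); both groups contain (12·v+11·c−2).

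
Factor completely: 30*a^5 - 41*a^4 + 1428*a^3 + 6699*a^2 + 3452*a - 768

(5*a + 4)*(6*a - 1)*(a + 3)*(a^2 - 5*a + 64)

Trying the rational-root candidates, a = -4/5 is a root, so (5*a + 4) is a factor; dividing leaves 6*a^4 - 13*a^3 + 296*a^2 + 1103*a - 192.
Next, a = 1/6 is a root, giving the factor (6*a - 1) and quotient a^3 - 2*a^2 + 49*a + 192.
Next, a = -3 is a root, giving the factor (a + 3) and quotient a^2 - 5*a + 64.
The quadratic a^2 - 5*a + 64 has discriminant -231 < 0 and is irreducible over ℤ.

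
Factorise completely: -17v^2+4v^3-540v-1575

(4v+15)(v+7)(v-15)

By the rational root theorem, v = 15 is a root, so (v-15) is a factor; dividing leaves 4v^2+43v+105.
The remaining quadratic factors as (4v+15)(v+7).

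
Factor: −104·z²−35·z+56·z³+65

(7·z−13)·(8·z²−5)

Group as (56·z³−35·z) + (−104·z²+65) = 7·z·(8·z²−5) − 13·(8·z²−5).
Both groups share the factor (8·z²−5).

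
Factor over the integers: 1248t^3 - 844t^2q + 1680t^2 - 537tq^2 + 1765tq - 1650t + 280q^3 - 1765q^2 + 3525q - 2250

(12t - 5q + 15)(8t - 7q + 10)(13t + 8q - 15)

Group: 13t(96t^2 - 124tq + 240t + 35q^2 - 155q + 150) + (8q - 15)(96t^2 - 124tq + 240t + 35q^2 - 155q + 150); both groups contain (96t^2 - 124tq + 240t + 35q^2 - 155q + 150), so (13t + 8q - 15) is a factor with cofactor 96t^2 - 124tq + 240t + 35q^2 - 155q + 150.
The cofactor groups again: 96t^2 - 124tq + 240t + 35q^2 - 155q + 150 = 12t(8t - 7q + 10) + (-5q + 15)(8t - 7q + 10); both groups contain (8t - 7q + 10), giving (12t - 5q + 15)(8t - 7q + 10).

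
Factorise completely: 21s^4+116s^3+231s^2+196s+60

Trying the rational-root candidates, s = -2 is a root, so (s+2) divides it; the quotient is 21s^3+74s^2+83s+30.
Next, s = -1 is a root, giving the factor (s+1) and quotient 21s^2+53s+30.
The remaining quadratic factors as (3s+5)(7s+6).

(3s+5)(7s+6)(s+1)(s+2)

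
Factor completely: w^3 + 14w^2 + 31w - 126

(w + 7)(w + 9)(w - 2)

Trying the rational-root candidates, w = -9 is a root, so (w + 9) is a factor; dividing leaves w^2 + 5w - 14.
The remaining quadratic factors as (w + 7)(w - 2).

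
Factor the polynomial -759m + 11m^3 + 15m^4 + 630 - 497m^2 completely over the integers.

Among the possible rational roots, m = 6 is a root, so (m - 6) divides it; the quotient is 15m^3 + 101m^2 + 109m - 105.
Continuing, m = -5 is a root, so (m + 5) is a factor; dividing leaves 15m^2 + 26m - 21.
The remaining quadratic factors as (3m + 7)(5m - 3).

(3m + 7)(5m - 3)(m + 5)(m - 6)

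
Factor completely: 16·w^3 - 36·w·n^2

4·w·(2·w - 3·n)·(2·w + 3·n)

Factor out 4·w, leaving 4·w^2 - 9·n^2, which is a difference of two squares.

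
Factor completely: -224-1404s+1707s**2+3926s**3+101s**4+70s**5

Testing divisors of the constant over divisors of the leading coefficient, s = 1/2 is a root, so (2s-1) divides it; the quotient is 35s**4+68s**3+1997s**2+1852s+224.
Then s = -1/7 is a root, giving the factor (7s+1) and quotient 5s**3+9s**2+284s+224.
Next, s = -4/5 is a root, so (5s+4) divides it; the quotient is s**2+s+56.
The quadratic s**2+s+56 has discriminant -223 < 0 and is irreducible over ℤ.

(2s-1)(5s+4)(7s+1)(s**2+s+56)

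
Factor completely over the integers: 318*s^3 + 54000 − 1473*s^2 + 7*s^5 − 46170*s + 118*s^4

Among the possible rational roots, s = 8/7 is a root, giving the factor (7*s − 8) and quotient s^4 + 18*s^3 + 66*s^2 − 135*s − 6750.
Continuing, s = 6 is a root, so (s − 6) divides it; the quotient is s^3 + 24*s^2 + 210*s + 1125.
Next, s = −15 is a root, so (s + 15) is a factor; dividing leaves s^2 + 9*s + 75.
The quadratic s^2 + 9*s + 75 has discriminant −219 < 0 and is irreducible over ℤ.

(7*s − 8)*(s + 15)*(s − 6)*(s^2 + 9*s + 75)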